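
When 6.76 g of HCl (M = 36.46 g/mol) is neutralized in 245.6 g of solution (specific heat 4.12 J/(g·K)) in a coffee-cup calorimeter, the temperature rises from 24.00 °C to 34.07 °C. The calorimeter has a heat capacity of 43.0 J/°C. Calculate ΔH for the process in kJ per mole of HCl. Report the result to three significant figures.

ΔH = -57.3 kJ/mol

|ΔT| = |34.07 − 24.00| = 10.07 °C
|q_surr| = (245.6 × 4.12 + 43.0) × 10.07 = 1054.872 × 10.07 = 10620 J
n(HCl) = 6.76 / 36.46 = 0.1854 mol
Temperature rose, so q_rxn = −|q_surr| = -10.62 kJ
ΔH = q_rxn / n = -57.28 kJ/mol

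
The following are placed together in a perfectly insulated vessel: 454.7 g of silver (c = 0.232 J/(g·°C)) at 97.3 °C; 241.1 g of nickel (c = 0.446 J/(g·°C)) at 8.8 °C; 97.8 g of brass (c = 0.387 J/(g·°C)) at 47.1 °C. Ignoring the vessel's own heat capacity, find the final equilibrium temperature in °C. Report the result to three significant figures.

Σ mᵢcᵢ(T − Tᵢ) = 0  ⇒  T = Σ mᵢcᵢTᵢ / Σ mᵢcᵢ
Σ mᵢcᵢ = 454.7×0.232 + 241.1×0.446 + 97.8×0.387 = 250.8696
Σ mᵢcᵢTᵢ = 105.4904×97.3 + 107.5306×8.8 + 37.8486×47.1 = 12993
T = 12993 / 250.8696 = 51.79 °C

T_f = 51.8 °C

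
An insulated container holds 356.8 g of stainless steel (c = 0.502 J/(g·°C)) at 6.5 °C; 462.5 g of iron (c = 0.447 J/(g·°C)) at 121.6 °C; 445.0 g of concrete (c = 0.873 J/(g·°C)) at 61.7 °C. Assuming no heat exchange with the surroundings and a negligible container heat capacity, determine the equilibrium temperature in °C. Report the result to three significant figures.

Σ mᵢcᵢ(T − Tᵢ) = 0  ⇒  T = Σ mᵢcᵢTᵢ / Σ mᵢcᵢ
Σ mᵢcᵢ = 356.8×0.502 + 462.5×0.447 + 445.0×0.873 = 774.3361
Σ mᵢcᵢTᵢ = 179.1136×6.5 + 206.7375×121.6 + 388.485×61.7 = 50273
T = 50273 / 774.3361 = 64.92 °C

T_f = 64.9 °C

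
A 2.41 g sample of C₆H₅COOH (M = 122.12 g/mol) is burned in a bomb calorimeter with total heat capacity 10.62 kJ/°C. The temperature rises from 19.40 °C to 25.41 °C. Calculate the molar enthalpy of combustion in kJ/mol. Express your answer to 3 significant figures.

ΔT = 25.41 − 19.40 = 6.01 °C
q_cal = C_cal × ΔT = 10.62 × 6.01 = 63.8262 kJ
n = 2.41 / 122.12 = 0.01973 mol
q_rxn = −q_cal = -63.8262 kJ
ΔH = -63.8262 / 0.01973 = -3234.98 kJ/mol

ΔH = -3230 kJ/mol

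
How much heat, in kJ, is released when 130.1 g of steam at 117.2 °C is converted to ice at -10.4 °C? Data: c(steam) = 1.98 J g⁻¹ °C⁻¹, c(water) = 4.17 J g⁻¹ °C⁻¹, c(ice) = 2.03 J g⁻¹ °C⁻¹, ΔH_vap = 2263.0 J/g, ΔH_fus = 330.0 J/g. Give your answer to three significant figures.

q1 (cool steam 117.2→100 °C): 130.1 × 1.98 × 17.2 = 4431 J
q2 (condense at 100 °C): 130.1 × 2263.0 = 294416 J
q3 (cool water 100→0 °C): 130.1 × 4.17 × 100.0 = 54252 J
q4 (freeze at 0 °C): 130.1 × 330.0 = 42933 J
q5 (cool ice 0→-10.4 °C): 130.1 × 2.03 × 10.4 = 2747 J
Total: 4431 + 294416 + 54252 + 42933 + 2747 = 398779 J = 399 kJ

q = 399 kJ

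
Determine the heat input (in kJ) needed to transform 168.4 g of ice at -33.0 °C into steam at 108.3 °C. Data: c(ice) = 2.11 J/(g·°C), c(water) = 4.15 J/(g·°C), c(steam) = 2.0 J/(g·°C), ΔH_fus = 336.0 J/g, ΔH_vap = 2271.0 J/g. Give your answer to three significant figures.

q1 (heat ice -33.0→0.0 °C): 168.4 × 2.11 × 33.0 = 11726 J
q2 (melt at 0 °C): 168.4 × 336.0 = 56582 J
q3 (heat water 0.0→100.0 °C): 168.4 × 4.15 × 100.0 = 69886 J
q4 (vaporize at 100 °C): 168.4 × 2271.0 = 382436 J
q5 (heat steam 100.0→108.3 °C): 168.4 × 2.0 × 8.3 = 2795 J
Total: 11726 + 56582 + 69886 + 382436 + 2795 = 523425 J = 523 kJ

q = 523 kJ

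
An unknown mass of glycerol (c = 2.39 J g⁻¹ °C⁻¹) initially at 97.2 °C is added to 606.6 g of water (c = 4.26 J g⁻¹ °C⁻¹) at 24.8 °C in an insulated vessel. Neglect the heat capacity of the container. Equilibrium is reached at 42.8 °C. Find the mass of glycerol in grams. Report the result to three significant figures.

q_gained = (606.6 × 4.26) × (42.8 − 24.8) = 46510 J
q_lost = m × 2.39 × (97.2 − 42.8) = 130.016 m
m = 46510 / 130.016 = 358 g

m = 358 g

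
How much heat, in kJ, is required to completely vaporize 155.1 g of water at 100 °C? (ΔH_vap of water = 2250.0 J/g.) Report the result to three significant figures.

q = m × ΔH_vap = 155.1 × 2250.0 = 349000 J = 349 kJ

q = 349 kJ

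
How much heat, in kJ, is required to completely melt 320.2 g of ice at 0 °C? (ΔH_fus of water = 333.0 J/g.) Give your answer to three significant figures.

q = m × ΔH_fus = 320.2 × 333.0 = 106600 J = 107 kJ

q = 107 kJ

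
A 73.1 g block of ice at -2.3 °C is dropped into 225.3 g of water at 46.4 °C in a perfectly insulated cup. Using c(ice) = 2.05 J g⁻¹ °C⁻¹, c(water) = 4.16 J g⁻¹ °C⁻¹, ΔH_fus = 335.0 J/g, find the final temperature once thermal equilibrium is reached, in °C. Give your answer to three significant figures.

T_f = 15.0 °C

Heat to bring ice to 0 °C and melt it: q₁ = 73.1×2.05×2.3 + 73.1×335.0 = 24833 J
Heat the water can supply cooling to 0 °C: 225.3×4.16×46.4 = 43488.3 J > q₁, so all ice melts.
Energy balance: 225.3×4.16×(46.4 − T) = 24833 + 73.1×4.16×(T − 0)
937.248(46.4 − T) = 24833 + 304.096 T
43488.3 − 24833 = 1241.344 T
T = 18655.3 / 1241.344 = 15.03 °C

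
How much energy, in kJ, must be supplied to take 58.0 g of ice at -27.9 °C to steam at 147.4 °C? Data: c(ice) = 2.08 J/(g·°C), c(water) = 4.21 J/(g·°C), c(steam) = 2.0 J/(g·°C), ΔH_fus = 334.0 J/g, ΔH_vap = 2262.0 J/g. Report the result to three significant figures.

q1 (heat ice -27.9→0.0 °C): 58.0 × 2.08 × 27.9 = 3366 J
q2 (melt at 0 °C): 58.0 × 334.0 = 19372 J
q3 (heat water 0.0→100.0 °C): 58.0 × 4.21 × 100.0 = 24418 J
q4 (vaporize at 100 °C): 58.0 × 2262.0 = 131196 J
q5 (heat steam 100.0→147.4 °C): 58.0 × 2.0 × 47.4 = 5498 J
Total: 3366 + 19372 + 24418 + 131196 + 5498 = 183850 J = 184 kJ

q = 184 kJ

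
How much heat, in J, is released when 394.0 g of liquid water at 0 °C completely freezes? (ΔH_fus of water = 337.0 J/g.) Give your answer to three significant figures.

q = m × ΔH_fus = 394.0 × 337.0 = 132800 J

q = 133000 J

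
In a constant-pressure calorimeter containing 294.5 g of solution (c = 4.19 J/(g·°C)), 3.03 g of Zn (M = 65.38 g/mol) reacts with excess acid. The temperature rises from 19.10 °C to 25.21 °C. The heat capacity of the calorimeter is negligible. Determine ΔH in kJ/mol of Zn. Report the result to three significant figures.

ΔH = -163 kJ/mol

|ΔT| = |25.21 − 19.10| = 6.11 °C
|q_surr| = (294.5 × 4.19) × 6.11 = 1233.955 × 6.11 = 7539 J
n(Zn) = 3.03 / 65.38 = 0.04634 mol
Temperature rose, so q_rxn = −|q_surr| = -7.539 kJ
ΔH = q_rxn / n = -162.7 kJ/mol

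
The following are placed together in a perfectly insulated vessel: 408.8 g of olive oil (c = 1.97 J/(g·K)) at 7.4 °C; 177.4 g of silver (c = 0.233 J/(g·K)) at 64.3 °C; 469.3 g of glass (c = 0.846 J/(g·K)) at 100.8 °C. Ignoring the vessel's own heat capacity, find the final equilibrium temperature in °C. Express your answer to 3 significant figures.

Σ mᵢcᵢ(T − Tᵢ) = 0  ⇒  T = Σ mᵢcᵢTᵢ / Σ mᵢcᵢ
Σ mᵢcᵢ = 408.8×1.97 + 177.4×0.233 + 469.3×0.846 = 1243.6980
Σ mᵢcᵢTᵢ = 805.336×7.4 + 41.3342×64.3 + 397.0278×100.8 = 48638
T = 48638 / 1243.6980 = 39.11 °C

T_f = 39.1 °C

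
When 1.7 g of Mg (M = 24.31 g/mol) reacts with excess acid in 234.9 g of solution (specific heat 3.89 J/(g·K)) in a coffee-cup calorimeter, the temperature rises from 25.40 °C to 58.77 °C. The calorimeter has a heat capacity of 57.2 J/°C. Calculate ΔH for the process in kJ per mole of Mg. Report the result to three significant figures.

|ΔT| = |58.77 − 25.40| = 33.37 °C
|q_surr| = (234.9 × 3.89 + 57.2) × 33.37 = 970.961 × 33.37 = 32400 J
n(Mg) = 1.7 / 24.31 = 0.06993 mol
Temperature rose, so q_rxn = −|q_surr| = -32.40 kJ
ΔH = q_rxn / n = -463.3 kJ/mol

ΔH = -463 kJ/mol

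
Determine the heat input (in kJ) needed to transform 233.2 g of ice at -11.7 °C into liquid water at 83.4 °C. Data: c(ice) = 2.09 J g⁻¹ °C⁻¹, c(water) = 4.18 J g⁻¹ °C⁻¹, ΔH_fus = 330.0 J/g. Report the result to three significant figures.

q1 (heat ice -11.7→0.0 °C): 233.2 × 2.09 × 11.7 = 5702 J
q2 (melt at 0 °C): 233.2 × 330.0 = 76956 J
q3 (heat water 0.0→83.4 °C): 233.2 × 4.18 × 83.4 = 81296 J
Total: 5702 + 76956 + 81296 = 163954 J = 164 kJ

q = 164 kJ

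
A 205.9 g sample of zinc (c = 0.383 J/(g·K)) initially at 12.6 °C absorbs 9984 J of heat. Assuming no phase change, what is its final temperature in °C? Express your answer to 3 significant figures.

T_f = 139 °C

ΔT = q / (m c) = 9984 / (205.9 × 0.383) = 126.6 °C
T_f = 12.6 + 126.6 = 139.2 °C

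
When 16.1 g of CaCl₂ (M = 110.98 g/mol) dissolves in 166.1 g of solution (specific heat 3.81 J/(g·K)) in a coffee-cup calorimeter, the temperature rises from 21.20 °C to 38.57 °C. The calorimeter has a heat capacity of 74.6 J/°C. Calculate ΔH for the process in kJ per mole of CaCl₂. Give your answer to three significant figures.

ΔH = -84.7 kJ/mol

|ΔT| = |38.57 − 21.20| = 17.37 °C
|q_surr| = (166.1 × 3.81 + 74.6) × 17.37 = 707.441 × 17.37 = 12290 J
n(CaCl₂) = 16.1 / 110.98 = 0.1451 mol
Temperature rose, so q_rxn = −|q_surr| = -12.29 kJ
ΔH = q_rxn / n = -84.70 kJ/mol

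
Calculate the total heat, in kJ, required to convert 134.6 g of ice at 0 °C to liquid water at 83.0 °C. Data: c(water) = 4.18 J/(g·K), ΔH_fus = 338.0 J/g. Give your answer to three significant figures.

q = 92.2 kJ

q1 (melt at 0 °C): 134.6 × 338.0 = 45495 J
q2 (heat water 0.0→83.0 °C): 134.6 × 4.18 × 83.0 = 46698 J
Total: 45495 + 46698 = 92193 J = 92.2 kJ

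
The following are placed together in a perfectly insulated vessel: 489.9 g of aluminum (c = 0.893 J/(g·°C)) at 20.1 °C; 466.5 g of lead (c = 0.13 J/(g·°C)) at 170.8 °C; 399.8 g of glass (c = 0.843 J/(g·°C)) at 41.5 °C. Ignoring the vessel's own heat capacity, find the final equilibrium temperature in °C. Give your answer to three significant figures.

Σ mᵢcᵢ(T − Tᵢ) = 0  ⇒  T = Σ mᵢcᵢTᵢ / Σ mᵢcᵢ
Σ mᵢcᵢ = 489.9×0.893 + 466.5×0.13 + 399.8×0.843 = 835.1571
Σ mᵢcᵢTᵢ = 437.4807×20.1 + 60.645×170.8 + 337.0314×41.5 = 33138
T = 33138 / 835.1571 = 39.68 °C

T_f = 39.7 °C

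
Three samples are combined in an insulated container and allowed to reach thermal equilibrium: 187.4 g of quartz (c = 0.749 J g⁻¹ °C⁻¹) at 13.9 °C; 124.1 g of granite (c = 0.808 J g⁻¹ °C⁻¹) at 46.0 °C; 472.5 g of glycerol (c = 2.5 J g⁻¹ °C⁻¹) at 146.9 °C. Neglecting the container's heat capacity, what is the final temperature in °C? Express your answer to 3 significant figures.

T_f = 127 °C

Σ mᵢcᵢ(T − Tᵢ) = 0  ⇒  T = Σ mᵢcᵢTᵢ / Σ mᵢcᵢ
Σ mᵢcᵢ = 187.4×0.749 + 124.1×0.808 + 472.5×2.5 = 1421.8854
Σ mᵢcᵢTᵢ = 140.3626×13.9 + 100.2728×46.0 + 1181.25×146.9 = 180090
T = 180090 / 1421.8854 = 126.7 °C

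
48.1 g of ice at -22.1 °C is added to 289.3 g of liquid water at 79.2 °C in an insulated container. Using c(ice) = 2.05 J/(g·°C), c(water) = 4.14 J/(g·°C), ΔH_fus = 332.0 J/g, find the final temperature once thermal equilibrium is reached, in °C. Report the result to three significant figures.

Heat to bring ice to 0 °C and melt it: q₁ = 48.1×2.05×22.1 + 48.1×332.0 = 18148 J
Heat the water can supply cooling to 0 °C: 289.3×4.14×79.2 = 94858.0 J > q₁, so all ice melts.
Energy balance: 289.3×4.14×(79.2 − T) = 18148 + 48.1×4.14×(T − 0)
1197.702(79.2 − T) = 18148 + 199.134 T
94858.0 − 18148 = 1396.836 T
T = 76710.0 / 1396.836 = 54.92 °C

T_f = 54.9 °C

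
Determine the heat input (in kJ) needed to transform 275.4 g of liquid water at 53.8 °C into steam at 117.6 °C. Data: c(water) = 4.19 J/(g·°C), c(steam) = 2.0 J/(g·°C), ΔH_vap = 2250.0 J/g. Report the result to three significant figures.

q = 683 kJ

q1 (heat water 53.8→100.0 °C): 275.4 × 4.19 × 46.2 = 53311 J
q2 (vaporize at 100 °C): 275.4 × 2250.0 = 619650 J
q3 (heat steam 100.0→117.6 °C): 275.4 × 2.0 × 17.6 = 9694 J
Total: 53311 + 619650 + 9694 = 682655 J = 683 kJ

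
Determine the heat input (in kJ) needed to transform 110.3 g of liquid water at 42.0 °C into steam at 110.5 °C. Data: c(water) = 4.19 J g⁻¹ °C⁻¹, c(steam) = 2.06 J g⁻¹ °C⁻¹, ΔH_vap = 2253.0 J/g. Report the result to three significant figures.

q = 278 kJ

q1 (heat water 42.0→100.0 °C): 110.3 × 4.19 × 58.0 = 26805 J
q2 (vaporize at 100 °C): 110.3 × 2253.0 = 248506 J
q3 (heat steam 100.0→110.5 °C): 110.3 × 2.06 × 10.5 = 2386 J
Total: 26805 + 248506 + 2386 = 277697 J = 278 kJ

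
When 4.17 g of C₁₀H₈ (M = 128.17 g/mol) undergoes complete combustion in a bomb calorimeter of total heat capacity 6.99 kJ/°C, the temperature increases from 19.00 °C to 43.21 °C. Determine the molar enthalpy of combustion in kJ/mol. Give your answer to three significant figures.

ΔH = -5200 kJ/mol

ΔT = 43.21 − 19.00 = 24.21 °C
q_cal = C_cal × ΔT = 6.99 × 24.21 = 169.2279 kJ
n = 4.17 / 128.17 = 0.03253 mol
q_rxn = −q_cal = -169.2279 kJ
ΔH = -169.2279 / 0.03253 = -5202 kJ/mol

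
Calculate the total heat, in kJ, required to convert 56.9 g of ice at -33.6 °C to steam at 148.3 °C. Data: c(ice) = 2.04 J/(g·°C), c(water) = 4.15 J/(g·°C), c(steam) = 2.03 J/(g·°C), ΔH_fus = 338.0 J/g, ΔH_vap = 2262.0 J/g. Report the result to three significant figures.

q = 181 kJ

q1 (heat ice -33.6→0.0 °C): 56.9 × 2.04 × 33.6 = 3900 J
q2 (melt at 0 °C): 56.9 × 338.0 = 19232 J
q3 (heat water 0.0→100.0 °C): 56.9 × 4.15 × 100.0 = 23614 J
q4 (vaporize at 100 °C): 56.9 × 2262.0 = 128708 J
q5 (heat steam 100.0→148.3 °C): 56.9 × 2.03 × 48.3 = 5579 J
Total: 3900 + 19232 + 23614 + 128708 + 5579 = 181033 J = 181 kJ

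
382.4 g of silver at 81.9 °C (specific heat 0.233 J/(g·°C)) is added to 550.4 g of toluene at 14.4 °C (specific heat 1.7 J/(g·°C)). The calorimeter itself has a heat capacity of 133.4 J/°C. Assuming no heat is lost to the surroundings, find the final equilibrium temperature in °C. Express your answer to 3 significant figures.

Heat lost by silver = heat gained by toluene + calorimeter.
(382.4)(0.233)(81.9 − T) = [(550.4)(1.7) + 133.4](T − 14.4)
89.0992 (81.9 − T) = 1069.08 (T − 14.4)
7297.2 − 89.0992 T = 1069.08 T − 15395
22692.2 = 1158.1792 T
T = 19.59 °C

T_f = 19.6 °C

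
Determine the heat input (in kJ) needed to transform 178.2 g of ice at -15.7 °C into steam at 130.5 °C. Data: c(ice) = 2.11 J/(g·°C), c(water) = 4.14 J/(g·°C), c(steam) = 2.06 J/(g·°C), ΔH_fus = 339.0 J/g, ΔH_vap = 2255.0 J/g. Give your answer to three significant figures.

q1 (heat ice -15.7→0.0 °C): 178.2 × 2.11 × 15.7 = 5903 J
q2 (melt at 0 °C): 178.2 × 339.0 = 60410 J
q3 (heat water 0.0→100.0 °C): 178.2 × 4.14 × 100.0 = 73775 J
q4 (vaporize at 100 °C): 178.2 × 2255.0 = 401841 J
q5 (heat steam 100.0→130.5 °C): 178.2 × 2.06 × 30.5 = 11196 J
Total: 5903 + 60410 + 73775 + 401841 + 11196 = 553125 J = 553 kJ

q = 553 kJ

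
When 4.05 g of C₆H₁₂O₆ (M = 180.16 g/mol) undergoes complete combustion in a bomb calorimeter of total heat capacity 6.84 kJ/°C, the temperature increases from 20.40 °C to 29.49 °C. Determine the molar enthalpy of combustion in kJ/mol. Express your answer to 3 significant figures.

ΔT = 29.49 − 20.40 = 9.09 °C
q_cal = C_cal × ΔT = 6.84 × 9.09 = 62.1756 kJ
n = 4.05 / 180.16 = 0.02248 mol
q_rxn = −q_cal = -62.1756 kJ
ΔH = -62.1756 / 0.02248 = -2766 kJ/mol

ΔH = -2770 kJ/mol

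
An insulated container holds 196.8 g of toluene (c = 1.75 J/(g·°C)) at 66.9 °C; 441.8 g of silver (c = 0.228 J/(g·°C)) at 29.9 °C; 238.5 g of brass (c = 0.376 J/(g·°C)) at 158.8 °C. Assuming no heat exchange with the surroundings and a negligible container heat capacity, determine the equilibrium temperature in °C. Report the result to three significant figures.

Σ mᵢcᵢ(T − Tᵢ) = 0  ⇒  T = Σ mᵢcᵢTᵢ / Σ mᵢcᵢ
Σ mᵢcᵢ = 196.8×1.75 + 441.8×0.228 + 238.5×0.376 = 534.8064
Σ mᵢcᵢTᵢ = 344.4×66.9 + 100.7304×29.9 + 89.676×158.8 = 40293
T = 40293 / 534.8064 = 75.34 °C

T_f = 75.3 °C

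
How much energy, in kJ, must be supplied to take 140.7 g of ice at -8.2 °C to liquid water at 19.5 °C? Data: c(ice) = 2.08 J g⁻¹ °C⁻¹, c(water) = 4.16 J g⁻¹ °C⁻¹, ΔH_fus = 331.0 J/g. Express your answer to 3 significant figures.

q1 (heat ice -8.2→0.0 °C): 140.7 × 2.08 × 8.2 = 2400 J
q2 (melt at 0 °C): 140.7 × 331.0 = 46572 J
q3 (heat water 0.0→19.5 °C): 140.7 × 4.16 × 19.5 = 11414 J
Total: 2400 + 46572 + 11414 = 60386 J = 60.4 kJ

q = 60.4 kJ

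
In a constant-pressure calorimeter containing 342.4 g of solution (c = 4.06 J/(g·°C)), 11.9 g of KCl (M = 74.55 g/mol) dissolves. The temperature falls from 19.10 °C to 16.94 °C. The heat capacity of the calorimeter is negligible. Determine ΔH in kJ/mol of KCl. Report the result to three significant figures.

|ΔT| = |16.94 − 19.10| = 2.16 °C
|q_surr| = (342.4 × 4.06) × 2.16 = 1390.144 × 2.16 = 3003 J
n(KCl) = 11.9 / 74.55 = 0.1596 mol
Temperature fell, so q_rxn = +|q_surr| = 3.003 kJ
ΔH = q_rxn / n = 18.82 kJ/mol

ΔH = 18.8 kJ/mol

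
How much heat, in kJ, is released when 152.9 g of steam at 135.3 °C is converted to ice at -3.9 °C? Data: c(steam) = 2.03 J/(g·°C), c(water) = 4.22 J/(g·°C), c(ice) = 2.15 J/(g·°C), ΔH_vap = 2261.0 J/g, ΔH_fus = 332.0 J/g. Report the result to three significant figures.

q = 473 kJ

q1 (cool steam 135.3→100 °C): 152.9 × 2.03 × 35.3 = 10957 J
q2 (condense at 100 °C): 152.9 × 2261.0 = 345707 J
q3 (cool water 100→0 °C): 152.9 × 4.22 × 100.0 = 64524 J
q4 (freeze at 0 °C): 152.9 × 332.0 = 50763 J
q5 (cool ice 0→-3.9 °C): 152.9 × 2.15 × 3.9 = 1282 J
Total: 10957 + 345707 + 64524 + 50763 + 1282 = 473233 J = 473 kJ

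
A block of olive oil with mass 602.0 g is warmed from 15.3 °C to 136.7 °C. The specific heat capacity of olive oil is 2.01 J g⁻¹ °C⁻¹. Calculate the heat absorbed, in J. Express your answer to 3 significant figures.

q = 147000 J

q = m c ΔT = 602.0 × 2.01 × (136.7 − 15.3)
q = 602.0 × 2.01 × 121.4 = 146900 J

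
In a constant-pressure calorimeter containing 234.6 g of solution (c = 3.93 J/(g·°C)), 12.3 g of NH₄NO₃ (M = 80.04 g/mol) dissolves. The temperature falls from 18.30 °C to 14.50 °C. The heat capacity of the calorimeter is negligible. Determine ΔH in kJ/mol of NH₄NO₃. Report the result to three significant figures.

ΔH = 22.8 kJ/mol

|ΔT| = |14.50 − 18.30| = 3.80 °C
|q_surr| = (234.6 × 3.93) × 3.80 = 921.978 × 3.80 = 3504 J
n(NH₄NO₃) = 12.3 / 80.04 = 0.1537 mol
Temperature fell, so q_rxn = +|q_surr| = 3.504 kJ
ΔH = q_rxn / n = 22.80 kJ/mol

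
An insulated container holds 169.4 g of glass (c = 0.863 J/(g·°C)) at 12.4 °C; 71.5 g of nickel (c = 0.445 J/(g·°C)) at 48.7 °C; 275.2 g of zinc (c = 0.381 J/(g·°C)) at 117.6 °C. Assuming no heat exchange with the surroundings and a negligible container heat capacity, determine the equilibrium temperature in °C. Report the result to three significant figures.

T_f = 55.5 °C

Σ mᵢcᵢ(T − Tᵢ) = 0  ⇒  T = Σ mᵢcᵢTᵢ / Σ mᵢcᵢ
Σ mᵢcᵢ = 169.4×0.863 + 71.5×0.445 + 275.2×0.381 = 282.8609
Σ mᵢcᵢTᵢ = 146.1922×12.4 + 31.8175×48.7 + 104.8512×117.6 = 15693
T = 15693 / 282.8609 = 55.48 °C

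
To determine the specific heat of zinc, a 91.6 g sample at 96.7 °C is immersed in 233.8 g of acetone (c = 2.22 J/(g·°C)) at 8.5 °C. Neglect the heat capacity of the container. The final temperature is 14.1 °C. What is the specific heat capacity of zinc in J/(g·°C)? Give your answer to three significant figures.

c = 0.384 J/(g·°C)

q_gained = (233.8 × 2.22) × (14.1 − 8.5) = 2907 J
q_lost = 91.6 × c × (96.7 − 14.1) = 7566.16 c
Set equal: c = 2907 / 7566.16 = 0.384 J/(g·°C)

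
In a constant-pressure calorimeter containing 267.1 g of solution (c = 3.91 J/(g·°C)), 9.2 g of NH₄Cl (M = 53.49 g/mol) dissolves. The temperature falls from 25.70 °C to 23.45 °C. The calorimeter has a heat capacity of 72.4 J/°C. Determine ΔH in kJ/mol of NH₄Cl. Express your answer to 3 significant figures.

|ΔT| = |23.45 − 25.70| = 2.25 °C
|q_surr| = (267.1 × 3.91 + 72.4) × 2.25 = 1116.761 × 2.25 = 2513 J
n(NH₄Cl) = 9.2 / 53.49 = 0.1720 mol
Temperature fell, so q_rxn = +|q_surr| = 2.513 kJ
ΔH = q_rxn / n = 14.61 kJ/mol

ΔH = 14.6 kJ/mol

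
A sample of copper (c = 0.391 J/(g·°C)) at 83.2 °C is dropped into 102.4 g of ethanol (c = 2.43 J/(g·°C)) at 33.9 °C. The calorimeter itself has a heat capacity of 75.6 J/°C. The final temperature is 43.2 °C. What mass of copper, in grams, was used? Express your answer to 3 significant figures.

m = 193 g

q_gained = (102.4 × 2.43 + 75.6) × (43.2 − 33.9) = 3017 J
q_lost = m × 0.391 × (83.2 − 43.2) = 15.64 m
m = 3017 / 15.64 = 193 g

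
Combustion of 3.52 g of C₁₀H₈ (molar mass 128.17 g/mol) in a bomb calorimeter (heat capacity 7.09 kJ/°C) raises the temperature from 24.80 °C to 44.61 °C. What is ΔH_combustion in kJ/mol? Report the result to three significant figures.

ΔH = -5110 kJ/mol

ΔT = 44.61 − 24.80 = 19.81 °C
q_cal = C_cal × ΔT = 7.09 × 19.81 = 140.4529 kJ
n = 3.52 / 128.17 = 0.02746 mol
q_rxn = −q_cal = -140.4529 kJ
ΔH = -140.4529 / 0.02746 = -5114.8 kJ/mol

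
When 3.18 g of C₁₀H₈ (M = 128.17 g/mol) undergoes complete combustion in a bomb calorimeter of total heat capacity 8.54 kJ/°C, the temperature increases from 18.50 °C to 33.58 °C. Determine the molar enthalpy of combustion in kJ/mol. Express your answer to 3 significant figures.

ΔH = -5190 kJ/mol

ΔT = 33.58 − 18.50 = 15.08 °C
q_cal = C_cal × ΔT = 8.54 × 15.08 = 128.7832 kJ
n = 3.18 / 128.17 = 0.02481 mol
q_rxn = −q_cal = -128.7832 kJ
ΔH = -128.7832 / 0.02481 = -5191 kJ/mol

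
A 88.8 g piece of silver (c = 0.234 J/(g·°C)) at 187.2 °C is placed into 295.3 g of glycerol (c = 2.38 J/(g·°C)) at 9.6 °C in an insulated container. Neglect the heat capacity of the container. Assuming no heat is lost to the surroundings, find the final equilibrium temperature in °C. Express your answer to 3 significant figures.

Heat lost by silver = heat gained by glycerol.
(88.8)(0.234)(187.2 − T) = (295.3)(2.38)(T − 9.6)
20.7792 (187.2 − T) = 702.814 (T − 9.6)
3889.9 − 20.7792 T = 702.814 T − 6747.0
10636.9 = 723.5932 T
T = 14.70 °C

T_f = 14.7 °C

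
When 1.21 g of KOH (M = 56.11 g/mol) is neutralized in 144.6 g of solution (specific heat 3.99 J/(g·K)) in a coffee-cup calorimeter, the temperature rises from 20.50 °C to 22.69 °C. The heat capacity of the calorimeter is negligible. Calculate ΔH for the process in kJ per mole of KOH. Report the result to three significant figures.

ΔH = -58.6 kJ/mol

|ΔT| = |22.69 − 20.50| = 2.19 °C
|q_surr| = (144.6 × 3.99) × 2.19 = 576.954 × 2.19 = 1264 J
n(KOH) = 1.21 / 56.11 = 0.02156 mol
Temperature rose, so q_rxn = −|q_surr| = -1.264 kJ
ΔH = q_rxn / n = -58.63 kJ/mol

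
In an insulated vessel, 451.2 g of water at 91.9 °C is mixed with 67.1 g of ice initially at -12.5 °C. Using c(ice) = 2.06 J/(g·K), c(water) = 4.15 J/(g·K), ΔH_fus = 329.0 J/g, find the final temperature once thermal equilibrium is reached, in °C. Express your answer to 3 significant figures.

T_f = 68.9 °C

Heat to bring ice to 0 °C and melt it: q₁ = 67.1×2.06×12.5 + 67.1×329.0 = 23804 J
Heat the water can supply cooling to 0 °C: 451.2×4.15×91.9 = 172081 J > q₁, so all ice melts.
Energy balance: 451.2×4.15×(91.9 − T) = 23804 + 67.1×4.15×(T − 0)
1872.48(91.9 − T) = 23804 + 278.465 T
172081 − 23804 = 2150.945 T
T = 148277 / 2150.945 = 68.94 °C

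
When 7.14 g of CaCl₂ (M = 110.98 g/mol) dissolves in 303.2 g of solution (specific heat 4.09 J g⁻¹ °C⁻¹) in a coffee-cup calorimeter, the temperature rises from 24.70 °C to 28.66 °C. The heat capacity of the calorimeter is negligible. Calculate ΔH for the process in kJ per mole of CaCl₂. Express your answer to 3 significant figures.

|ΔT| = |28.66 − 24.70| = 3.96 °C
|q_surr| = (303.2 × 4.09) × 3.96 = 1240.088 × 3.96 = 4911 J
n(CaCl₂) = 7.14 / 110.98 = 0.06434 mol
Temperature rose, so q_rxn = −|q_surr| = -4.911 kJ
ΔH = q_rxn / n = -76.33 kJ/mol

ΔH = -76.3 kJ/mol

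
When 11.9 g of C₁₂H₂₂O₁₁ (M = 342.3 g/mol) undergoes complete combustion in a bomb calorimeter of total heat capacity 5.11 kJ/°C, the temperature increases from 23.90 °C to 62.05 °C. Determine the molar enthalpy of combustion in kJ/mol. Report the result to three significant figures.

ΔH = -5610 kJ/mol

ΔT = 62.05 − 23.90 = 38.15 °C
q_cal = C_cal × ΔT = 5.11 × 38.15 = 194.9465 kJ
n = 11.9 / 342.3 = 0.03476 mol
q_rxn = −q_cal = -194.9465 kJ
ΔH = -194.9465 / 0.03476 = -5608 kJ/mol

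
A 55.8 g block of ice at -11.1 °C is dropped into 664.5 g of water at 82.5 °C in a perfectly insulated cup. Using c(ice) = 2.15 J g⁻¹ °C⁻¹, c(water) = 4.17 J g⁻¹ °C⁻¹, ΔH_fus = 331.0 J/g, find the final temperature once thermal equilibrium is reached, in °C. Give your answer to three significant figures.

Heat to bring ice to 0 °C and melt it: q₁ = 55.8×2.15×11.1 + 55.8×331.0 = 19801 J
Heat the water can supply cooling to 0 °C: 664.5×4.17×82.5 = 228605 J > q₁, so all ice melts.
Energy balance: 664.5×4.17×(82.5 − T) = 19801 + 55.8×4.17×(T − 0)
2770.965(82.5 − T) = 19801 + 232.686 T
228605 − 19801 = 3003.651 T
T = 208804 / 3003.651 = 69.52 °C

T_f = 69.5 °C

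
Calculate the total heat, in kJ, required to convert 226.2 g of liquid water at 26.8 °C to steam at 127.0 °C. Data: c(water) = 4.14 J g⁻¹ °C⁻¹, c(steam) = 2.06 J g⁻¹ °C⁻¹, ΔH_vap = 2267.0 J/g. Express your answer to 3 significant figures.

q = 594 kJ

q1 (heat water 26.8→100.0 °C): 226.2 × 4.14 × 73.2 = 68549 J
q2 (vaporize at 100 °C): 226.2 × 2267.0 = 512795 J
q3 (heat steam 100.0→127.0 °C): 226.2 × 2.06 × 27.0 = 12581 J
Total: 68549 + 512795 + 12581 = 593925 J = 594 kJ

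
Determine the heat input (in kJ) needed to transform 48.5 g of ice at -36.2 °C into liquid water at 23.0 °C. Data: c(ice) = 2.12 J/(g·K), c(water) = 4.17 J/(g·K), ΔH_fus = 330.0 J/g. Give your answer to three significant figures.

q1 (heat ice -36.2→0.0 °C): 48.5 × 2.12 × 36.2 = 3722 J
q2 (melt at 0 °C): 48.5 × 330.0 = 16005 J
q3 (heat water 0.0→23.0 °C): 48.5 × 4.17 × 23.0 = 4652 J
Total: 3722 + 16005 + 4652 = 24379 J = 24.4 kJ

q = 24.4 kJ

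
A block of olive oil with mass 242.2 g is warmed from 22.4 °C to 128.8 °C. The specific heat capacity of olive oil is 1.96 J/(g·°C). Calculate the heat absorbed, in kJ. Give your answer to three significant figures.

q = 50.5 kJ

q = m c ΔT = 242.2 × 1.96 × (128.8 − 22.4)
q = 242.2 × 1.96 × 106.4 = 50510 J = 50.5 kJ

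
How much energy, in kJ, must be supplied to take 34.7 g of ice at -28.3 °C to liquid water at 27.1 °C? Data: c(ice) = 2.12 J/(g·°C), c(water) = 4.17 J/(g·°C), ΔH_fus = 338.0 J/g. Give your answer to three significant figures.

q = 17.7 kJ

q1 (heat ice -28.3→0.0 °C): 34.7 × 2.12 × 28.3 = 2082 J
q2 (melt at 0 °C): 34.7 × 338.0 = 11729 J
q3 (heat water 0.0→27.1 °C): 34.7 × 4.17 × 27.1 = 3921 J
Total: 2082 + 11729 + 3921 = 17732 J = 17.7 kJ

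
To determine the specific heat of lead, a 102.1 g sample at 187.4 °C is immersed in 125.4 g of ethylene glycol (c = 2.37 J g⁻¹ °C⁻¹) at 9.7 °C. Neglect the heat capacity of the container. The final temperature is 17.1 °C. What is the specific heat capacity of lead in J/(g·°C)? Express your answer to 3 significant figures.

q_gained = (125.4 × 2.37) × (17.1 − 9.7) = 2199 J
q_lost = 102.1 × c × (187.4 − 17.1) = 17387.63 c
Set equal: c = 2199 / 17387.63 = 0.126 J/(g·°C)

c = 0.126 J/(g·°C)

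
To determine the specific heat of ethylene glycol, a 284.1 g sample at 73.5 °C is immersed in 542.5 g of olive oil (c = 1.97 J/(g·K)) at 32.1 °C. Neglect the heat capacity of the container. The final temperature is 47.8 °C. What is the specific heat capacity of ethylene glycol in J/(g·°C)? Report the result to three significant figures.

q_gained = (542.5 × 1.97) × (47.8 − 32.1) = 16780 J
q_lost = 284.1 × c × (73.5 − 47.8) = 7301.37 c
Set equal: c = 16780 / 7301.37 = 2.30 J/(g·°C)

c = 2.30 J/(g·°C)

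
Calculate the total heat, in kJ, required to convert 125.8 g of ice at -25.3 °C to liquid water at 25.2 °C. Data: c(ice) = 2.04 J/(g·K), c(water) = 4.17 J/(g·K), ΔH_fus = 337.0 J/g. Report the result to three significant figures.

q1 (heat ice -25.3→0.0 °C): 125.8 × 2.04 × 25.3 = 6493 J
q2 (melt at 0 °C): 125.8 × 337.0 = 42395 J
q3 (heat water 0.0→25.2 °C): 125.8 × 4.17 × 25.2 = 13220 J
Total: 6493 + 42395 + 13220 = 62108 J = 62.1 kJ

q = 62.1 kJ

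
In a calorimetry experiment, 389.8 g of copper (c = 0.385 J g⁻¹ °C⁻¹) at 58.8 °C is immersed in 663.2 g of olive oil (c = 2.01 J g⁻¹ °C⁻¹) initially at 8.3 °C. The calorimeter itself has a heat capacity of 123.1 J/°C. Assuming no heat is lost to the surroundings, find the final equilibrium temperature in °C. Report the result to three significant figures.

Heat lost by copper = heat gained by olive oil + calorimeter.
(389.8)(0.385)(58.8 − T) = [(663.2)(2.01) + 123.1](T − 8.3)
150.073 (58.8 − T) = 1456.132 (T − 8.3)
8824.3 − 150.073 T = 1456.132 T − 12086
20910.3 = 1606.205 T
T = 13.02 °C

T_f = 13.0 °C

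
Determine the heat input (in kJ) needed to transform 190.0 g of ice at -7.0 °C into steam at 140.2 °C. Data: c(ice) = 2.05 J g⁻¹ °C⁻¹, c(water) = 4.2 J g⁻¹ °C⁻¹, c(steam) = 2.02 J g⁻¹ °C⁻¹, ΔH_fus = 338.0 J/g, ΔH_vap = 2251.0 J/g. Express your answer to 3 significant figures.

q = 590 kJ

q1 (heat ice -7.0→0.0 °C): 190.0 × 2.05 × 7.0 = 2727 J
q2 (melt at 0 °C): 190.0 × 338.0 = 64220 J
q3 (heat water 0.0→100.0 °C): 190.0 × 4.2 × 100.0 = 79800 J
q4 (vaporize at 100 °C): 190.0 × 2251.0 = 427690 J
q5 (heat steam 100.0→140.2 °C): 190.0 × 2.02 × 40.2 = 15429 J
Total: 2727 + 64220 + 79800 + 427690 + 15429 = 589866 J = 590 kJ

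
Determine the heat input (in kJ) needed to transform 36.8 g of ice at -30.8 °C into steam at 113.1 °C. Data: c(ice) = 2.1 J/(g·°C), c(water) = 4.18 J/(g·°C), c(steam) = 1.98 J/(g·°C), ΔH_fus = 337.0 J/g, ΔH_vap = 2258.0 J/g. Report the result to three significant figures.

q1 (heat ice -30.8→0.0 °C): 36.8 × 2.1 × 30.8 = 2380 J
q2 (melt at 0 °C): 36.8 × 337.0 = 12402 J
q3 (heat water 0.0→100.0 °C): 36.8 × 4.18 × 100.0 = 15382 J
q4 (vaporize at 100 °C): 36.8 × 2258.0 = 83094 J
q5 (heat steam 100.0→113.1 °C): 36.8 × 1.98 × 13.1 = 955 J
Total: 2380 + 12402 + 15382 + 83094 + 955 = 114213 J = 114 kJ

q = 114 kJ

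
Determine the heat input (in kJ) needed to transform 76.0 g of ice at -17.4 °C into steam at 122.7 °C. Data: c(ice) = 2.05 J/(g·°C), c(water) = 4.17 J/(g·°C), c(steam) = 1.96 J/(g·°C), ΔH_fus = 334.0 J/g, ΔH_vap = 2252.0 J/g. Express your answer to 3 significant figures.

q = 234 kJ

q1 (heat ice -17.4→0.0 °C): 76.0 × 2.05 × 17.4 = 2711 J
q2 (melt at 0 °C): 76.0 × 334.0 = 25384 J
q3 (heat water 0.0→100.0 °C): 76.0 × 4.17 × 100.0 = 31692 J
q4 (vaporize at 100 °C): 76.0 × 2252.0 = 171152 J
q5 (heat steam 100.0→122.7 °C): 76.0 × 1.96 × 22.7 = 3381 J
Total: 2711 + 25384 + 31692 + 171152 + 3381 = 234320 J = 234 kJ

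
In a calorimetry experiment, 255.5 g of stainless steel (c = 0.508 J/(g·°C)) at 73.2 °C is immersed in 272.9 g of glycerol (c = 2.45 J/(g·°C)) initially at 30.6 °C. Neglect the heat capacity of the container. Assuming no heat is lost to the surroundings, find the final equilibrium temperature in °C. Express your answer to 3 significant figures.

T_f = 37.5 °C

Heat lost by stainless steel = heat gained by glycerol.
(255.5)(0.508)(73.2 − T) = (272.9)(2.45)(T − 30.6)
129.794 (73.2 − T) = 668.605 (T − 30.6)
9500.9 − 129.794 T = 668.605 T − 20459
29959.9 = 798.399 T
T = 37.52 °C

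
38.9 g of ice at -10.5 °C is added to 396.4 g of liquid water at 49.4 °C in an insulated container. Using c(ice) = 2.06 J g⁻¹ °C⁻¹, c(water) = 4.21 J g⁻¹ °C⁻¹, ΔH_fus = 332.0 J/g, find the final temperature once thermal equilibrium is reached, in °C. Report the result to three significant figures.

Heat to bring ice to 0 °C and melt it: q₁ = 38.9×2.06×10.5 + 38.9×332.0 = 13756 J
Heat the water can supply cooling to 0 °C: 396.4×4.21×49.4 = 82440.9 J > q₁, so all ice melts.
Energy balance: 396.4×4.21×(49.4 − T) = 13756 + 38.9×4.21×(T − 0)
1668.844(49.4 − T) = 13756 + 163.769 T
82440.9 − 13756 = 1832.613 T
T = 68684.9 / 1832.613 = 37.48 °C

T_f = 37.5 °C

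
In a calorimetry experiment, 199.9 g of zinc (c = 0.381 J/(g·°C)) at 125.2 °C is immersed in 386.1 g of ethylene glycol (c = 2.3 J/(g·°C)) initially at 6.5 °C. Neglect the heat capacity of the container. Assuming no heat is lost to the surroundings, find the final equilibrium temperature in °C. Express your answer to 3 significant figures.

Heat lost by zinc = heat gained by ethylene glycol.
(199.9)(0.381)(125.2 − T) = (386.1)(2.3)(T − 6.5)
76.1619 (125.2 − T) = 888.03 (T − 6.5)
9535.5 − 76.1619 T = 888.03 T − 5772.2
15307.7 = 964.1919 T
T = 15.88 °C

T_f = 15.9 °C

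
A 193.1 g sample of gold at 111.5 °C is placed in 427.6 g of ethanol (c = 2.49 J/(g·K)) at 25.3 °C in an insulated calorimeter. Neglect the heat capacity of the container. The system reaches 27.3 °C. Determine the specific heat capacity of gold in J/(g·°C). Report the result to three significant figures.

q_gained = (427.6 × 2.49) × (27.3 − 25.3) = 2129 J
q_lost = 193.1 × c × (111.5 − 27.3) = 16259.02 c
Set equal: c = 2129 / 16259.02 = 0.131 J/(g·°C)

c = 0.131 J/(g·°C)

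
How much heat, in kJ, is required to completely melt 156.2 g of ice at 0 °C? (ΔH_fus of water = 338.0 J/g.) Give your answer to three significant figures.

q = m × ΔH_fus = 156.2 × 338.0 = 52800 J = 52.8 kJ

q = 52.8 kJ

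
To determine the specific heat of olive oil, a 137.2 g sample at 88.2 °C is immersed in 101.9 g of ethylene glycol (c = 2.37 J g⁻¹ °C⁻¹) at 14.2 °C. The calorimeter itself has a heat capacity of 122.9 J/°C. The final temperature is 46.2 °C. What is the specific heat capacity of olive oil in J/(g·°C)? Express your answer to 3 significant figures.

q_gained = (101.9 × 2.37 + 122.9) × (46.2 − 14.2) = 11660 J
q_lost = 137.2 × c × (88.2 − 46.2) = 5762.4 c
Set equal: c = 11660 / 5762.4 = 2.02 J/(g·°C)

c = 2.02 J/(g·°C)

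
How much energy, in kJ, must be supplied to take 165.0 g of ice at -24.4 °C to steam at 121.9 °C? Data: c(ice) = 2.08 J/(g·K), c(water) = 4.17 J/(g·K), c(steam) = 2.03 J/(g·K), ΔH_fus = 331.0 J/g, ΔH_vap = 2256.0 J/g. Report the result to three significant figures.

q = 511 kJ

q1 (heat ice -24.4→0.0 °C): 165.0 × 2.08 × 24.4 = 8374 J
q2 (melt at 0 °C): 165.0 × 331.0 = 54615 J
q3 (heat water 0.0→100.0 °C): 165.0 × 4.17 × 100.0 = 68805 J
q4 (vaporize at 100 °C): 165.0 × 2256.0 = 372240 J
q5 (heat steam 100.0→121.9 °C): 165.0 × 2.03 × 21.9 = 7335 J
Total: 8374 + 54615 + 68805 + 372240 + 7335 = 511369 J = 511 kJ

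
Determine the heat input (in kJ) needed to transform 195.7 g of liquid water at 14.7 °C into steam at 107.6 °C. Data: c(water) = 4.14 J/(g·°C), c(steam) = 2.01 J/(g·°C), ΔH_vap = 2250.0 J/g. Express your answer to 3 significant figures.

q1 (heat water 14.7→100.0 °C): 195.7 × 4.14 × 85.3 = 69110 J
q2 (vaporize at 100 °C): 195.7 × 2250.0 = 440325 J
q3 (heat steam 100.0→107.6 °C): 195.7 × 2.01 × 7.6 = 2990 J
Total: 69110 + 440325 + 2990 = 512425 J = 512 kJ

q = 512 kJ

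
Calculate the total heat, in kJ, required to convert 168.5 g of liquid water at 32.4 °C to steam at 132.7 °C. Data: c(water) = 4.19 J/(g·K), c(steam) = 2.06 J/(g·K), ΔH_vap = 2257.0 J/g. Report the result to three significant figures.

q = 439 kJ

q1 (heat water 32.4→100.0 °C): 168.5 × 4.19 × 67.6 = 47727 J
q2 (vaporize at 100 °C): 168.5 × 2257.0 = 380305 J
q3 (heat steam 100.0→132.7 °C): 168.5 × 2.06 × 32.7 = 11350 J
Total: 47727 + 380305 + 11350 = 439382 J = 439 kJ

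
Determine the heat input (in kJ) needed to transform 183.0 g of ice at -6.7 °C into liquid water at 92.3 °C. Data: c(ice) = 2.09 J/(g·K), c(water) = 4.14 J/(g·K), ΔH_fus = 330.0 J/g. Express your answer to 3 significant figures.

q = 133 kJ

q1 (heat ice -6.7→0.0 °C): 183.0 × 2.09 × 6.7 = 2563 J
q2 (melt at 0 °C): 183.0 × 330.0 = 60390 J
q3 (heat water 0.0→92.3 °C): 183.0 × 4.14 × 92.3 = 69928 J
Total: 2563 + 60390 + 69928 = 132881 J = 133 kJ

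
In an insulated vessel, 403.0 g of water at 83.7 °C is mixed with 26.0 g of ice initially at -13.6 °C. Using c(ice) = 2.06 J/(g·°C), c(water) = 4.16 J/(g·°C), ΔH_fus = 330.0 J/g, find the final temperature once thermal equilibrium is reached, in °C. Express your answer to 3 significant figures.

T_f = 73.4 °C

Heat to bring ice to 0 °C and melt it: q₁ = 26.0×2.06×13.6 + 26.0×330.0 = 9308.4 J
Heat the water can supply cooling to 0 °C: 403.0×4.16×83.7 = 140321 J > q₁, so all ice melts.
Energy balance: 403.0×4.16×(83.7 − T) = 9308.4 + 26.0×4.16×(T − 0)
1676.48(83.7 − T) = 9308.4 + 108.16 T
140321 − 9308.4 = 1784.64 T
T = 131012.6 / 1784.64 = 73.41 °C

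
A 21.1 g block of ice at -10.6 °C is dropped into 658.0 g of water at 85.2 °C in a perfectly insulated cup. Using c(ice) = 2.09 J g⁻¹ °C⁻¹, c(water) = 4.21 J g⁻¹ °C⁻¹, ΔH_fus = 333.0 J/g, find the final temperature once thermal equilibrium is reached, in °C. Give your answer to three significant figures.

Heat to bring ice to 0 °C and melt it: q₁ = 21.1×2.09×10.6 + 21.1×333.0 = 7493.7 J
Heat the water can supply cooling to 0 °C: 658.0×4.21×85.2 = 236019 J > q₁, so all ice melts.
Energy balance: 658.0×4.21×(85.2 − T) = 7493.7 + 21.1×4.21×(T − 0)
2770.18(85.2 − T) = 7493.7 + 88.831 T
236019 − 7493.7 = 2859.011 T
T = 228525.3 / 2859.011 = 79.93 °C

T_f = 79.9 °C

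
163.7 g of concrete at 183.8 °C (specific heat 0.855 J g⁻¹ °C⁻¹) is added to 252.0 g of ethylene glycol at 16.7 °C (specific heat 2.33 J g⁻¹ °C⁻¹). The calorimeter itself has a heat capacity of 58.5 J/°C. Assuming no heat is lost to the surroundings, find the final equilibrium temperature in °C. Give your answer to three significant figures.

T_f = 46.5 °C

Heat lost by concrete = heat gained by ethylene glycol + calorimeter.
(163.7)(0.855)(183.8 − T) = [(252.0)(2.33) + 58.5](T − 16.7)
139.9635 (183.8 − T) = 645.66 (T − 16.7)
25725 − 139.9635 T = 645.66 T − 10783
36508 = 785.6235 T
T = 46.47 °C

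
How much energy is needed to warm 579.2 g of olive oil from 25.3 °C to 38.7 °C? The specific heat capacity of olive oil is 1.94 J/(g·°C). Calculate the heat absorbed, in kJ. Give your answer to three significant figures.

q = m c ΔT = 579.2 × 1.94 × (38.7 − 25.3)
q = 579.2 × 1.94 × 13.4 = 15060 J = 15.1 kJ

q = 15.1 kJ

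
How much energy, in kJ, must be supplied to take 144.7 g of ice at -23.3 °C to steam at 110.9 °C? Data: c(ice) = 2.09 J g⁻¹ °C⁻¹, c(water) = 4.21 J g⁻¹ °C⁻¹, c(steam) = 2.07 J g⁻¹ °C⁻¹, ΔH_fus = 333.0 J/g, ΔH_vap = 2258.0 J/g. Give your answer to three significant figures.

q = 446 kJ

q1 (heat ice -23.3→0.0 °C): 144.7 × 2.09 × 23.3 = 7046 J
q2 (melt at 0 °C): 144.7 × 333.0 = 48185 J
q3 (heat water 0.0→100.0 °C): 144.7 × 4.21 × 100.0 = 60919 J
q4 (vaporize at 100 °C): 144.7 × 2258.0 = 326733 J
q5 (heat steam 100.0→110.9 °C): 144.7 × 2.07 × 10.9 = 3265 J
Total: 7046 + 48185 + 60919 + 326733 + 3265 = 446148 J = 446 kJ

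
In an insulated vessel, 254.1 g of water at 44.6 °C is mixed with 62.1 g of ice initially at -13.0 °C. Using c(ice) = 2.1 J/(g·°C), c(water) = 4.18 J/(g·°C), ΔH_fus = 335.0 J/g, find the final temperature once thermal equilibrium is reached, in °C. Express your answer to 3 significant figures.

Heat to bring ice to 0 °C and melt it: q₁ = 62.1×2.1×13.0 + 62.1×335.0 = 22499 J
Heat the water can supply cooling to 0 °C: 254.1×4.18×44.6 = 47371.4 J > q₁, so all ice melts.
Energy balance: 254.1×4.18×(44.6 − T) = 22499 + 62.1×4.18×(T − 0)
1062.138(44.6 − T) = 22499 + 259.578 T
47371.4 − 22499 = 1321.716 T
T = 24872.4 / 1321.716 = 18.82 °C

T_f = 18.8 °C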